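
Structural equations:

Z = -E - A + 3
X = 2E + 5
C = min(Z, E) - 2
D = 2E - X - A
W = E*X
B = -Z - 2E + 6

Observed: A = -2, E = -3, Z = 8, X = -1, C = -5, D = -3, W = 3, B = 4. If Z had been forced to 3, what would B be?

The intervention breaks the incoming arrows to Z: Z = -E - A + 3 no longer applies, and Z = 3.
B = -Z - 2E + 6  [with Z=3, E=-3]  = 9

9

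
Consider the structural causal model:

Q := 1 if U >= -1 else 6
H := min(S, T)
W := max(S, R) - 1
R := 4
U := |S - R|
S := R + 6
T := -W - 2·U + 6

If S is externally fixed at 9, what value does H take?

-12

Under do(S=9), the mechanism S := R + 6 is discarded; S is fixed at 9.
U = |S - R|  [with S=9, R=4]  = 5
W = max(S, R) - 1  [with S=9, R=4]  = 8
T = -W - 2·U + 6  [with W=8, U=5]  = -12
H = min(S, T)  [with S=9, T=-12]  = -12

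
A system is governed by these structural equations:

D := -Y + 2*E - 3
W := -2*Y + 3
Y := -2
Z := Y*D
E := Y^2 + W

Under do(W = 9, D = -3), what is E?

The joint intervention fixes W = 9, D = -3, removing each variable's own equation.
E = Y^2 + W  [with Y=-2, W=9]  = 13

13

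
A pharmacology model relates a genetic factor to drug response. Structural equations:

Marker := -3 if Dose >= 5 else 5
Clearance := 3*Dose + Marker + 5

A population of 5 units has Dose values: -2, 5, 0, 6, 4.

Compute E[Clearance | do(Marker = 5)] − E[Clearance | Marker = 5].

Under do(Marker=5), Marker's equation is replaced by Marker=5 for every unit. Per-unit Clearance: 4, 25, 10, 28, 22. Mean = 17.8.
Observing Marker=5 restricts to units where Marker's equation naturally yields 5: Dose ∈ {-2, 0, 4}. In that subpopulation Clearance = 4, 10, 22, mean 12.
Difference = 17.8 − 12 = 5.8.

5.8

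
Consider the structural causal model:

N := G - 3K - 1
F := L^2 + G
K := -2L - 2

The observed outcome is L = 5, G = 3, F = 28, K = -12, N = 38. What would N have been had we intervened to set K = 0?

2

Intervening sets K = 0 and removes its equation (K := -2L - 2).
N = G - 3K - 1  [with G=3, K=0]  = 2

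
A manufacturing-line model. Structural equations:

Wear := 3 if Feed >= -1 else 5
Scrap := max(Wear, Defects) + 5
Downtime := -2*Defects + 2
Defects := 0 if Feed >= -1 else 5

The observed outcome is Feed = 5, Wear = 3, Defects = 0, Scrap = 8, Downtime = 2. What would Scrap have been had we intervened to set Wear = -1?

5

Under do(Wear=-1), the mechanism Wear := 3 if Feed >= -1 else 5 is discarded; Wear is fixed at -1.
Defects = 0 if Feed >= -1 else 5  [with Feed=5]  = 0
Scrap = max(Wear, Defects) + 5  [with Wear=-1, Defects=0]  = 5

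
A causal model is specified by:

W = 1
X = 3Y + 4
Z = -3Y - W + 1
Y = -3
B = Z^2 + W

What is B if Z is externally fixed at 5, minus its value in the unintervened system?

Intervening sets Z = 5 and removes its equation (Z = -3Y - W + 1).
B = Z^2 + W  [with Z=5, W=1]  = 26
Without intervention: Z = -3Y - W + 1  [with Y=-3, W=1]  = 9; B = Z^2 + W  [with Z=9, W=1]  = 82.
Change = 26 − 82 = -56.

-56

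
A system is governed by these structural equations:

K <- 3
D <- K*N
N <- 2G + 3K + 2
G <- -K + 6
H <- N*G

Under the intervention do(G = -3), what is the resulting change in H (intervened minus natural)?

-66

do(G=-3) replaces the equation G <- -K + 6 with the constant G = -3.
N = 2G + 3K + 2  [with G=-3, K=3]  = 5
H = N*G  [with N=5, G=-3]  = -15
Without intervention: G = -K + 6  [with K=3]  = 3; N = 2G + 3K + 2  [with G=3, K=3]  = 17; H = N*G  [with N=17, G=3]  = 51.
Change = -15 − 51 = -66.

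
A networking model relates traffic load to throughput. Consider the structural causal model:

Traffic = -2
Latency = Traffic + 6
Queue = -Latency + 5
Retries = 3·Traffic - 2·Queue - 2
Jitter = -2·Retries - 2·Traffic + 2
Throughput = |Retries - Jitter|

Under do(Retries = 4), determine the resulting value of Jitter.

Intervening sets Retries = 4 and removes its equation (Retries = 3·Traffic - 2·Queue - 2).
Jitter = -2·Retries - 2·Traffic + 2  [with Retries=4, Traffic=-2]  = -2

-2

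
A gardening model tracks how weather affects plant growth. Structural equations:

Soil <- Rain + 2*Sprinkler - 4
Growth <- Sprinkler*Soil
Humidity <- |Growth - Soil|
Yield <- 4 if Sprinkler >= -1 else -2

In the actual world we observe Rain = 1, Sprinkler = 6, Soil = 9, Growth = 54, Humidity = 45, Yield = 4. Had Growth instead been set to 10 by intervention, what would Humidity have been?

1

Intervening sets Growth = 10 and removes its equation (Growth <- Sprinkler*Soil).
Soil = Rain + 2*Sprinkler - 4  [with Rain=1, Sprinkler=6]  = 9
Humidity = |Growth - Soil|  [with Growth=10, Soil=9]  = 1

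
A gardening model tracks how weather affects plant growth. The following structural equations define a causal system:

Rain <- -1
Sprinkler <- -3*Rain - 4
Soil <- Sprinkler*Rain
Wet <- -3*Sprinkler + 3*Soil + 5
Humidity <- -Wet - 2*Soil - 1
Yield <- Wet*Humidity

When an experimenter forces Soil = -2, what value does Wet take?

2

The intervention breaks the incoming arrows to Soil: Soil <- Sprinkler*Rain no longer applies, and Soil = -2.
Sprinkler = -3*Rain - 4  [with Rain=-1]  = -1
Wet = -3*Sprinkler + 3*Soil + 5  [with Sprinkler=-1, Soil=-2]  = 2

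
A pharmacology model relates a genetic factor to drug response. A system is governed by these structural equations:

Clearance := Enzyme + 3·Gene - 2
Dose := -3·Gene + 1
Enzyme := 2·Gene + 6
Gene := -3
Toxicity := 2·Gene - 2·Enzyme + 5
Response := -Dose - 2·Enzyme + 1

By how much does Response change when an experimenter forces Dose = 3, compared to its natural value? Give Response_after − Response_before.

Under do(Dose=3), the mechanism Dose := -3·Gene + 1 is discarded; Dose is fixed at 3.
Enzyme = 2·Gene + 6  [with Gene=-3]  = 0
Response = -Dose - 2·Enzyme + 1  [with Dose=3, Enzyme=0]  = -2
Without intervention: Dose = -3·Gene + 1  [with Gene=-3]  = 10; Enzyme = 2·Gene + 6  [with Gene=-3]  = 0; Response = -Dose - 2·Enzyme + 1  [with Dose=10, Enzyme=0]  = -9.
Change = -2 − (-9) = 7.

7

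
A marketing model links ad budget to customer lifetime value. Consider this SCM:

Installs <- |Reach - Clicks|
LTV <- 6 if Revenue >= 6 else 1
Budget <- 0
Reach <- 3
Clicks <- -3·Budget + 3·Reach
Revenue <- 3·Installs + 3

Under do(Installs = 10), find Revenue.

Intervening sets Installs = 10 and removes its equation (Installs <- |Reach - Clicks|).
Revenue = 3·Installs + 3  [with Installs=10]  = 33

33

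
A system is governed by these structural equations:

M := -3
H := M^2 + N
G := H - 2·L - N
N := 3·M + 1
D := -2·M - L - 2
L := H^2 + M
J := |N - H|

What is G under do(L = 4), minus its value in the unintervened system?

Intervening sets L = 4 and removes its equation (L := H^2 + M).
N = 3·M + 1  [with M=-3]  = -8
H = M^2 + N  [with M=-3, N=-8]  = 1
G = H - 2·L - N  [with H=1, L=4, N=-8]  = 1
Without intervention: N = 3·M + 1  [with M=-3]  = -8; H = M^2 + N  [with M=-3, N=-8]  = 1; L = H^2 + M  [with H=1, M=-3]  = -2; G = H - 2·L - N  [with H=1, L=-2, N=-8]  = 13.
Change = 1 − 13 = -12.

-12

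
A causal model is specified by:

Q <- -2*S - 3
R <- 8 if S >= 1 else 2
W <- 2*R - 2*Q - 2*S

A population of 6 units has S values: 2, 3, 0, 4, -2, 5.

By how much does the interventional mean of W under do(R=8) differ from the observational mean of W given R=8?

-3

The intervention sets R=8 in all 6 units regardless of S. Recomputing W per unit gives 26, 28, 22, 30, 18, 32; average 26.
E[W|R=8] averages over only the 4 units with R=8 (S = 2, 3, 4, 5): W = 26, 28, 30, 32, mean 29.
Difference = 26 − 29 = -3.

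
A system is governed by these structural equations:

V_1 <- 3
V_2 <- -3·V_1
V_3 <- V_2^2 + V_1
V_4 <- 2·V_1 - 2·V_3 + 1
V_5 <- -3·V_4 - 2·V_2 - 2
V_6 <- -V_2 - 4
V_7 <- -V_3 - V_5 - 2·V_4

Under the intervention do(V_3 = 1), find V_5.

1

do(V_3=1) replaces the equation V_3 <- V_2^2 + V_1 with the constant V_3 = 1.
V_2 = -3·V_1  [with V_1=3]  = -9
V_4 = 2·V_1 - 2·V_3 + 1  [with V_1=3, V_3=1]  = 5
V_5 = -3·V_4 - 2·V_2 - 2  [with V_4=5, V_2=-9]  = 1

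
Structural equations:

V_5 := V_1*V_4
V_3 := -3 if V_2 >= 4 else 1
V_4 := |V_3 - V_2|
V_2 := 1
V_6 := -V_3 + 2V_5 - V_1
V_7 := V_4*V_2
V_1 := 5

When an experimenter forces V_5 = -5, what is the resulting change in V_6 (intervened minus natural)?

The intervention breaks the incoming arrows to V_5: V_5 := V_1*V_4 no longer applies, and V_5 = -5.
V_3 = -3 if V_2 >= 4 else 1  [with V_2=1]  = 1
V_6 = -V_3 + 2V_5 - V_1  [with V_3=1, V_5=-5, V_1=5]  = -16
Without intervention: V_3 = -3 if V_2 >= 4 else 1  [with V_2=1]  = 1; V_4 = |V_3 - V_2|  [with V_3=1, V_2=1]  = 0; V_5 = V_1*V_4  [with V_1=5, V_4=0]  = 0; V_6 = -V_3 + 2V_5 - V_1  [with V_3=1, V_5=0, V_1=5]  = -6.
Change = -16 − (-6) = -10.

-10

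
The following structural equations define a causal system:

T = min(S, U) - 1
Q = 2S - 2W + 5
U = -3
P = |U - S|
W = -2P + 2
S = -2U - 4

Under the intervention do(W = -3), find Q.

15

The intervention breaks the incoming arrows to W: W = -2P + 2 no longer applies, and W = -3.
S = -2U - 4  [with U=-3]  = 2
Q = 2S - 2W + 5  [with S=2, W=-3]  = 15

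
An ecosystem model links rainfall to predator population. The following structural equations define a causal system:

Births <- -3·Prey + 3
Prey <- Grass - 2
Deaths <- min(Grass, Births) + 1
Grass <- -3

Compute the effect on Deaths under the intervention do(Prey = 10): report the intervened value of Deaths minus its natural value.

Under do(Prey=10), the mechanism Prey <- Grass - 2 is discarded; Prey is fixed at 10.
Births = -3·Prey + 3  [with Prey=10]  = -27
Deaths = min(Grass, Births) + 1  [with Grass=-3, Births=-27]  = -26
Without intervention: Prey = Grass - 2  [with Grass=-3]  = -5; Births = -3·Prey + 3  [with Prey=-5]  = 18; Deaths = min(Grass, Births) + 1  [with Grass=-3, Births=18]  = -2.
Change = -26 − (-2) = -24.

-24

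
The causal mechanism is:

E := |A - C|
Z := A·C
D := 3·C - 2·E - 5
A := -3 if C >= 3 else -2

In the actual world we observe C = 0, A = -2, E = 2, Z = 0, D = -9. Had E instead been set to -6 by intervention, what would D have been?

do(E=-6) replaces the equation E := |A - C| with the constant E = -6.
D = 3·C - 2·E - 5  [with C=0, E=-6]  = 7

7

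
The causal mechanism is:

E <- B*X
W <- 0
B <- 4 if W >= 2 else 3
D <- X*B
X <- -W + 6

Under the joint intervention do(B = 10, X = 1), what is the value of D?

10

Setting B = 10, X = 1 by intervention discards those variables' equations.
D = X*B  [with X=1, B=10]  = 10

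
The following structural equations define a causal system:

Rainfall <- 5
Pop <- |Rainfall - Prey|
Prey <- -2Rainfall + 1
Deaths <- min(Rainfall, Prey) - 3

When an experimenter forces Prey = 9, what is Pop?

4

Under do(Prey=9), the mechanism Prey <- -2Rainfall + 1 is discarded; Prey is fixed at 9.
Pop = |Rainfall - Prey|  [with Rainfall=5, Prey=9]  = 4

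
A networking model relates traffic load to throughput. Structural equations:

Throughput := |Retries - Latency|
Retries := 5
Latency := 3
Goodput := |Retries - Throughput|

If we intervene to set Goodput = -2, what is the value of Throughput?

2

Under do(Goodput=-2), the mechanism Goodput := |Retries - Throughput| is discarded; Goodput is fixed at -2.
Since Throughput is not a descendant of the intervened variable, it is unaffected.
Throughput = |Retries - Latency|  [with Retries=5, Latency=3]  = 2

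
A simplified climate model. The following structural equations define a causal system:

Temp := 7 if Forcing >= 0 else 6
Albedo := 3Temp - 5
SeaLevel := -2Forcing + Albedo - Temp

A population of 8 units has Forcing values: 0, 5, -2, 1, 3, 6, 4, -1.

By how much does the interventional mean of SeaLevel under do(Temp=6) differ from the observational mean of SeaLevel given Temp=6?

The intervention sets Temp=6 in all 8 units regardless of Forcing. Recomputing SeaLevel per unit gives 7, -3, 11, 5, 1, -5, -1, 9; average 3.
Conditioning on Temp=6 selects the 2 unit(s) with Forcing ∈ {-2, -1}. Their SeaLevel values: 11, 9. Mean = 10.
Difference = 3 − 10 = -7.

-7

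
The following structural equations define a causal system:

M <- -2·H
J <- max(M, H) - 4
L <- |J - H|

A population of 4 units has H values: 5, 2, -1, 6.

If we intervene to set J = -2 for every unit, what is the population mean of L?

Under do(J=-2), J's equation is replaced by J=-2 for every unit. Per-unit L: 7, 4, 1, 8. Mean = 5.

5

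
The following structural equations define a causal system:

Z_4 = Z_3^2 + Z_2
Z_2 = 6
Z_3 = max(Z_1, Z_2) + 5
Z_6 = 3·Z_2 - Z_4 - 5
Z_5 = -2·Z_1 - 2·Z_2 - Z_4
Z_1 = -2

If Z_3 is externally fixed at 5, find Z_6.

The intervention breaks the incoming arrows to Z_3: Z_3 = max(Z_1, Z_2) + 5 no longer applies, and Z_3 = 5.
Z_4 = Z_3^2 + Z_2  [with Z_3=5, Z_2=6]  = 31
Z_6 = 3·Z_2 - Z_4 - 5  [with Z_2=6, Z_4=31]  = -18

-18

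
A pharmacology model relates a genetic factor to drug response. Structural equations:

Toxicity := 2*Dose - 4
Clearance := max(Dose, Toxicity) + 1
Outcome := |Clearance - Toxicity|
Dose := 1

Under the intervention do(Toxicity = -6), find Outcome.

8

Under do(Toxicity=-6), the mechanism Toxicity := 2*Dose - 4 is discarded; Toxicity is fixed at -6.
Clearance = max(Dose, Toxicity) + 1  [with Dose=1, Toxicity=-6]  = 2
Outcome = |Clearance - Toxicity|  [with Clearance=2, Toxicity=-6]  = 8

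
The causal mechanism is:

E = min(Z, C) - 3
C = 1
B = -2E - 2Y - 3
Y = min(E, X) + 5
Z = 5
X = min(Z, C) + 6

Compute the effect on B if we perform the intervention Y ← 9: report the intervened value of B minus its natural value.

The intervention breaks the incoming arrows to Y: Y = min(E, X) + 5 no longer applies, and Y = 9.
E = min(Z, C) - 3  [with Z=5, C=1]  = -2
B = -2E - 2Y - 3  [with E=-2, Y=9]  = -17
Without intervention: X = min(Z, C) + 6  [with Z=5, C=1]  = 7; E = min(Z, C) - 3  [with Z=5, C=1]  = -2; Y = min(E, X) + 5  [with E=-2, X=7]  = 3; B = -2E - 2Y - 3  [with E=-2, Y=3]  = -5.
Change = -17 − (-5) = -12.

-12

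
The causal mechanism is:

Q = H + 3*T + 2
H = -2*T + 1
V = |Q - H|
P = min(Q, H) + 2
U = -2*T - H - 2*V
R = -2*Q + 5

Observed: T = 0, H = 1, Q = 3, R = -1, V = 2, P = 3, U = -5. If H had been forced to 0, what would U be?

-4

Under do(H=0), the mechanism H = -2*T + 1 is discarded; H is fixed at 0.
Q = H + 3*T + 2  [with H=0, T=0]  = 2
V = |Q - H|  [with Q=2, H=0]  = 2
U = -2*T - H - 2*V  [with T=0, H=0, V=2]  = -4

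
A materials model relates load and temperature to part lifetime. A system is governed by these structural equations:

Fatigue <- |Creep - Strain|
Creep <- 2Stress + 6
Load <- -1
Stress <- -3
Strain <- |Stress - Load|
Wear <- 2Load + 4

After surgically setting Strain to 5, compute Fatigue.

5

The intervention breaks the incoming arrows to Strain: Strain <- |Stress - Load| no longer applies, and Strain = 5.
Creep = 2Stress + 6  [with Stress=-3]  = 0
Fatigue = |Creep - Strain|  [with Creep=0, Strain=5]  = 5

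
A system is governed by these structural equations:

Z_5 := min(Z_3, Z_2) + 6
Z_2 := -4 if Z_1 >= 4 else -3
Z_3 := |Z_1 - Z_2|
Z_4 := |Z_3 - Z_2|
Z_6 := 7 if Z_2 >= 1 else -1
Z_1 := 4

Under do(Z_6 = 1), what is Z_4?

12

do(Z_6=1) replaces the equation Z_6 := 7 if Z_2 >= 1 else -1 with the constant Z_6 = 1.
No directed path runs from Z_6 to Z_4, so Z_4 keeps its natural value.
Z_2 = -4 if Z_1 >= 4 else -3  [with Z_1=4]  = -4
Z_3 = |Z_1 - Z_2|  [with Z_1=4, Z_2=-4]  = 8
Z_4 = |Z_3 - Z_2|  [with Z_3=8, Z_2=-4]  = 12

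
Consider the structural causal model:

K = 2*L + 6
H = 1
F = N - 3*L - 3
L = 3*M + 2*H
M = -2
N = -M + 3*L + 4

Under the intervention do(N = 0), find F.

Intervening sets N = 0 and removes its equation (N = -M + 3*L + 4).
L = 3*M + 2*H  [with M=-2, H=1]  = -4
F = N - 3*L - 3  [with N=0, L=-4]  = 9

9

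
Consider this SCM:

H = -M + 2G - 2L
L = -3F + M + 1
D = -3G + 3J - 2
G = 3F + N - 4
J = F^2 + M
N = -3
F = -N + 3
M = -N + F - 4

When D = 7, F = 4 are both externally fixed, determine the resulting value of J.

19

Under do(D = 7, F = 4), each intervened variable's structural equation is replaced by its fixed value.
M = -N + F - 4  [with N=-3, F=4]  = 3
J = F^2 + M  [with F=4, M=3]  = 19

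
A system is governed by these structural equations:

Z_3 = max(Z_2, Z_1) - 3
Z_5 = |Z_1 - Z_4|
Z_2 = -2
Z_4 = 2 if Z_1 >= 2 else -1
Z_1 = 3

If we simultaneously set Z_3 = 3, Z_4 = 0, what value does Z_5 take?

Setting Z_3 = 3, Z_4 = 0 by intervention discards those variables' equations.
Z_5 = |Z_1 - Z_4|  [with Z_1=3, Z_4=0]  = 3

3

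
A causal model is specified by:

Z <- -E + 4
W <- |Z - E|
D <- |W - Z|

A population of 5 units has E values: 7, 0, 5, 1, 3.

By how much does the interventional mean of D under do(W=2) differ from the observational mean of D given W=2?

do(W=2) breaks W's dependence on E. With W=2 fixed, D across the units is 5, 2, 3, 1, 1, mean 2.4.
Observing W=2 restricts to units where W's equation naturally yields 2: E ∈ {1, 3}. In that subpopulation D = 1, 1, mean 1.
Difference = 2.4 − 1 = 1.4.

1.4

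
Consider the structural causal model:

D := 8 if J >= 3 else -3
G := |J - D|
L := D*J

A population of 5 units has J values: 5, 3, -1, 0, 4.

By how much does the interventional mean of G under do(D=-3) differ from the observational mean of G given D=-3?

2.7

Every unit gets D=-3 under the intervention. G values become 8, 6, 2, 3, 7; E[G|do(D=-3)] = 5.2.
E[G|D=-3] averages over only the 2 units with D=-3 (J = -1, 0): G = 2, 3, mean 2.5.
Difference = 5.2 − 2.5 = 2.7.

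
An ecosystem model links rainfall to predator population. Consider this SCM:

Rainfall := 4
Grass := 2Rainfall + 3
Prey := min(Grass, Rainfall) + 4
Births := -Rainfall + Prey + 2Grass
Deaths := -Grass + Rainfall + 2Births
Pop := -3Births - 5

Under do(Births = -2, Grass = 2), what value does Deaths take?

The joint intervention fixes Births = -2, Grass = 2, removing each variable's own equation.
Deaths = -Grass + Rainfall + 2Births  [with Grass=2, Rainfall=4, Births=-2]  = -2

-2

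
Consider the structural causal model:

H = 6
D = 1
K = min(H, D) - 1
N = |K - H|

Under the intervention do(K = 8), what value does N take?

2

The intervention breaks the incoming arrows to K: K = min(H, D) - 1 no longer applies, and K = 8.
N = |K - H|  [with K=8, H=6]  = 2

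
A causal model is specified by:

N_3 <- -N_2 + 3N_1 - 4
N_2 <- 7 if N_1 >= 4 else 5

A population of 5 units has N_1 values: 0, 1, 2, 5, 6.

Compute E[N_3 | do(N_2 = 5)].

do(N_2=5) breaks N_2's dependence on N_1. With N_2=5 fixed, N_3 across the units is -9, -6, -3, 6, 9, mean -0.6.

-0.6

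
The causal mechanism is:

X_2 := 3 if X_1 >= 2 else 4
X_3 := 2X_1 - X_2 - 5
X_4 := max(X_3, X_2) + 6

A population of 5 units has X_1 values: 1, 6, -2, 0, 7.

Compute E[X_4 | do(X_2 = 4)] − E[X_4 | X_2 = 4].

The intervention sets X_2=4 in all 5 units regardless of X_1. Recomputing X_4 per unit gives 10, 10, 10, 10, 11; average 10.2.
Conditioning on X_2=4 selects the 3 unit(s) with X_1 ∈ {1, -2, 0}. Their X_4 values: 10, 10, 10. Mean = 10.
Difference = 10.2 − 10 = 0.2.

0.2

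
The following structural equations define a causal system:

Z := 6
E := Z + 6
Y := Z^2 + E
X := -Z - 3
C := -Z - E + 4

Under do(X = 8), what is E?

12

The intervention breaks the incoming arrows to X: X := -Z - 3 no longer applies, and X = 8.
Since E is not a descendant of the intervened variable, it is unaffected.
E = Z + 6  [with Z=6]  = 12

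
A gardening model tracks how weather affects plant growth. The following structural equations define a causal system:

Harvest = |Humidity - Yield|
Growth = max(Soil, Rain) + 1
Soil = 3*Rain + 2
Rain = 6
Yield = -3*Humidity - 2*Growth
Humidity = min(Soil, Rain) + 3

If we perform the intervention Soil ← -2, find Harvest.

18

Under do(Soil=-2), the mechanism Soil = 3*Rain + 2 is discarded; Soil is fixed at -2.
Growth = max(Soil, Rain) + 1  [with Soil=-2, Rain=6]  = 7
Humidity = min(Soil, Rain) + 3  [with Soil=-2, Rain=6]  = 1
Yield = -3*Humidity - 2*Growth  [with Humidity=1, Growth=7]  = -17
Harvest = |Humidity - Yield|  [with Humidity=1, Yield=-17]  = 18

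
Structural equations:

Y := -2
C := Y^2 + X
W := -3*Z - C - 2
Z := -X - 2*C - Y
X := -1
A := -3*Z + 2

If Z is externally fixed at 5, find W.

-20

Under do(Z=5), the mechanism Z := -X - 2*C - Y is discarded; Z is fixed at 5.
C = Y^2 + X  [with Y=-2, X=-1]  = 3
W = -3*Z - C - 2  [with Z=5, C=3]  = -20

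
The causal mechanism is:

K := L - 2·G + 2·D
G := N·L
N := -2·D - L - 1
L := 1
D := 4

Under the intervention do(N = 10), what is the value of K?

do(N=10) replaces the equation N := -2·D - L - 1 with the constant N = 10.
G = N·L  [with N=10, L=1]  = 10
K = L - 2·G + 2·D  [with L=1, G=10, D=4]  = -11

-11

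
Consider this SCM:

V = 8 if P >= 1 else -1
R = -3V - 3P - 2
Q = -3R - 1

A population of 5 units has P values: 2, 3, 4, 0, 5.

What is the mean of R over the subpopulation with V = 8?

-36.5

E[R|V=8] averages over only the 4 units with V=8 (P = 2, 3, 4, 5): R = -32, -35, -38, -41, mean -36.5.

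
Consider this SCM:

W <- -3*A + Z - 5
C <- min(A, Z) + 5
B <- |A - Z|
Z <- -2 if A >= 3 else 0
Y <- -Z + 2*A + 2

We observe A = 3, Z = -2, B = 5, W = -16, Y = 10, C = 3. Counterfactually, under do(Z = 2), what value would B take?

The intervention breaks the incoming arrows to Z: Z <- -2 if A >= 3 else 0 no longer applies, and Z = 2.
B = |A - Z|  [with A=3, Z=2]  = 1

1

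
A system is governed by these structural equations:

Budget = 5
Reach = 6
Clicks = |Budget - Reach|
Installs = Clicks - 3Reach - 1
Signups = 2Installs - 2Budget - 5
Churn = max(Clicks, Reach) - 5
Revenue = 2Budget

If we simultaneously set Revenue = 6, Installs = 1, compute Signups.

-13

Under do(Revenue = 6, Installs = 1), each intervened variable's structural equation is replaced by its fixed value.
Signups = 2Installs - 2Budget - 5  [with Installs=1, Budget=5]  = -13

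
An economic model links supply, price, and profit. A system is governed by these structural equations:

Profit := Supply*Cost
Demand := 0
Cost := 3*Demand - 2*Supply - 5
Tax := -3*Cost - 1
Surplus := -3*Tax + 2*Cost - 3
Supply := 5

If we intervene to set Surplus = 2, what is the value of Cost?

-15

do(Surplus=2) replaces the equation Surplus := -3*Tax + 2*Cost - 3 with the constant Surplus = 2.
Cost is not downstream of the intervention, so its value is determined by the original equations.
Cost = 3*Demand - 2*Supply - 5  [with Demand=0, Supply=5]  = -15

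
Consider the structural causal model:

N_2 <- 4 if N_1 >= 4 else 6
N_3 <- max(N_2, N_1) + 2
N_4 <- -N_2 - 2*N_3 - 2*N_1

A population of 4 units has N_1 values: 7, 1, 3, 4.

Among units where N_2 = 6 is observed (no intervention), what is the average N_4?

Observing N_2=6 restricts to units where N_2's equation naturally yields 6: N_1 ∈ {1, 3}. In that subpopulation N_4 = -24, -28, mean -26.

-26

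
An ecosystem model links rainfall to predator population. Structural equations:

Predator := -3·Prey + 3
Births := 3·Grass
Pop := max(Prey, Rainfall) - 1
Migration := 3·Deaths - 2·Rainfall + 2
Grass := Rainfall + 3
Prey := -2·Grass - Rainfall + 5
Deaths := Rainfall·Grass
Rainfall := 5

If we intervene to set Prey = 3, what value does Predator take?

The intervention breaks the incoming arrows to Prey: Prey := -2·Grass - Rainfall + 5 no longer applies, and Prey = 3.
Predator = -3·Prey + 3  [with Prey=3]  = -6

-6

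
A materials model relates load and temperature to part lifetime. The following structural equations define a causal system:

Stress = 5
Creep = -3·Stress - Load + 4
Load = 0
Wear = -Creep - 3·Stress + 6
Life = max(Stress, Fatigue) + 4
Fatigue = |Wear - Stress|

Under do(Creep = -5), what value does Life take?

The intervention breaks the incoming arrows to Creep: Creep = -3·Stress - Load + 4 no longer applies, and Creep = -5.
Wear = -Creep - 3·Stress + 6  [with Creep=-5, Stress=5]  = -4
Fatigue = |Wear - Stress|  [with Wear=-4, Stress=5]  = 9
Life = max(Stress, Fatigue) + 4  [with Stress=5, Fatigue=9]  = 13

13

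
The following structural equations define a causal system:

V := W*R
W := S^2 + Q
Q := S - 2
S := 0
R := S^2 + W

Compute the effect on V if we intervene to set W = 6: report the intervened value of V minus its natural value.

32

do(W=6) replaces the equation W := S^2 + Q with the constant W = 6.
R = S^2 + W  [with S=0, W=6]  = 6
V = W*R  [with W=6, R=6]  = 36
Without intervention: Q = S - 2  [with S=0]  = -2; W = S^2 + Q  [with S=0, Q=-2]  = -2; R = S^2 + W  [with S=0, W=-2]  = -2; V = W*R  [with W=-2, R=-2]  = 4.
Change = 36 − 4 = 32.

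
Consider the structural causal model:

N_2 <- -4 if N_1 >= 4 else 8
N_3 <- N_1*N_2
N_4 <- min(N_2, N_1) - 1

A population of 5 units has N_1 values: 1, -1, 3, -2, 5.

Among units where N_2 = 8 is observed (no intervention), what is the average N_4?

-0.75

Observing N_2=8 restricts to units where N_2's equation naturally yields 8: N_1 ∈ {1, -1, 3, -2}. In that subpopulation N_4 = 0, -2, 2, -3, mean -0.75.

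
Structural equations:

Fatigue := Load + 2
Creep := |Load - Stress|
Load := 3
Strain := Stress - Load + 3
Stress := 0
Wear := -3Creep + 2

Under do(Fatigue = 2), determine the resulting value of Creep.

3

do(Fatigue=2) replaces the equation Fatigue := Load + 2 with the constant Fatigue = 2.
No directed path runs from Fatigue to Creep, so Creep keeps its natural value.
Creep = |Load - Stress|  [with Load=3, Stress=0]  = 3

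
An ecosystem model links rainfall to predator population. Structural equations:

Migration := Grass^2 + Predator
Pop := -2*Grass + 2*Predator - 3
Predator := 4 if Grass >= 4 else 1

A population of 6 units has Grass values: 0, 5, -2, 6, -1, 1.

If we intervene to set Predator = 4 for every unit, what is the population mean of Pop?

2

The intervention sets Predator=4 in all 6 units regardless of Grass. Recomputing Pop per unit gives 5, -5, 9, -7, 7, 3; average 2.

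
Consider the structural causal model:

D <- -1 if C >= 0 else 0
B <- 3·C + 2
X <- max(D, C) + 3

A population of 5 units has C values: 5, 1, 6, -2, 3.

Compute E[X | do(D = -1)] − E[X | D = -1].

-0.95

Every unit gets D=-1 under the intervention. X values become 8, 4, 9, 2, 6; E[X|do(D=-1)] = 5.8.
Conditioning on D=-1 selects the 4 unit(s) with C ∈ {5, 1, 6, 3}. Their X values: 8, 4, 9, 6. Mean = 6.75.
Difference = 5.8 − 6.75 = -0.95.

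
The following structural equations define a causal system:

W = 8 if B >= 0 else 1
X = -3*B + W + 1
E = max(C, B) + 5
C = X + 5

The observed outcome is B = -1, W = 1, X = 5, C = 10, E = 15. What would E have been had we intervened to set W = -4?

do(W=-4) replaces the equation W = 8 if B >= 0 else 1 with the constant W = -4.
X = -3*B + W + 1  [with B=-1, W=-4]  = 0
C = X + 5  [with X=0]  = 5
E = max(C, B) + 5  [with C=5, B=-1]  = 10

10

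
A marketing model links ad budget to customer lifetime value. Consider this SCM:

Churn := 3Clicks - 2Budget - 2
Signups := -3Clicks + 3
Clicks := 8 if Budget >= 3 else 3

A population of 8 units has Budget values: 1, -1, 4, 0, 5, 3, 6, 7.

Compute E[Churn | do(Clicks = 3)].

Under do(Clicks=3), Clicks's equation is replaced by Clicks=3 for every unit. Per-unit Churn: 5, 9, -1, 7, -3, 1, -5, -7. Mean = 0.75.

0.75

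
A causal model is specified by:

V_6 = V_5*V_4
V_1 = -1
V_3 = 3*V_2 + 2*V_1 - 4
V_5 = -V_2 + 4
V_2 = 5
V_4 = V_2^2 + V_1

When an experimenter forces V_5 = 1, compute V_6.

The intervention breaks the incoming arrows to V_5: V_5 = -V_2 + 4 no longer applies, and V_5 = 1.
V_4 = V_2^2 + V_1  [with V_2=5, V_1=-1]  = 24
V_6 = V_5*V_4  [with V_5=1, V_4=24]  = 24

24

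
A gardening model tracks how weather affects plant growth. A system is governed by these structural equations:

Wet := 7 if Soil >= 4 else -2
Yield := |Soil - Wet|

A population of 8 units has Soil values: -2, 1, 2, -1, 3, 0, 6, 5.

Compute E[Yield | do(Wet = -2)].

3.75

Under do(Wet=-2), Wet's equation is replaced by Wet=-2 for every unit. Per-unit Yield: 0, 3, 4, 1, 5, 2, 8, 7. Mean = 3.75.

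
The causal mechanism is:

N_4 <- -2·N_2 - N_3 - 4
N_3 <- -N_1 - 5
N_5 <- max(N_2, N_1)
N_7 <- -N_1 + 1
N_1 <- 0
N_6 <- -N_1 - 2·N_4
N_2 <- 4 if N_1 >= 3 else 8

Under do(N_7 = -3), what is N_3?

Intervening sets N_7 = -3 and removes its equation (N_7 <- -N_1 + 1).
N_3 is not downstream of the intervention, so its value is determined by the original equations.
N_3 = -N_1 - 5  [with N_1=0]  = -5

-5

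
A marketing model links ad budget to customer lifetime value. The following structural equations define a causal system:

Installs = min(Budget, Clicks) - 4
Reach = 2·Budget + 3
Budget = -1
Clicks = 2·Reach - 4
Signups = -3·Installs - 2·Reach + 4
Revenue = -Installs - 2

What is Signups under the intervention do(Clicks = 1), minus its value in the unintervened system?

-3

do(Clicks=1) replaces the equation Clicks = 2·Reach - 4 with the constant Clicks = 1.
Reach = 2·Budget + 3  [with Budget=-1]  = 1
Installs = min(Budget, Clicks) - 4  [with Budget=-1, Clicks=1]  = -5
Signups = -3·Installs - 2·Reach + 4  [with Installs=-5, Reach=1]  = 17
Without intervention: Reach = 2·Budget + 3  [with Budget=-1]  = 1; Clicks = 2·Reach - 4  [with Reach=1]  = -2; Installs = min(Budget, Clicks) - 4  [with Budget=-1, Clicks=-2]  = -6; Signups = -3·Installs - 2·Reach + 4  [with Installs=-6, Reach=1]  = 20.
Change = 17 − 20 = -3.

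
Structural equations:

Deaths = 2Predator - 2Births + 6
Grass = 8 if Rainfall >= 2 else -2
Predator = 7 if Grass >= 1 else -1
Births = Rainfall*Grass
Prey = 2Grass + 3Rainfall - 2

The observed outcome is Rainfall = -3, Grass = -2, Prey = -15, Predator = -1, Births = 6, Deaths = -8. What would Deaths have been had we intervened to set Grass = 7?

62

Under do(Grass=7), the mechanism Grass = 8 if Rainfall >= 2 else -2 is discarded; Grass is fixed at 7.
Predator = 7 if Grass >= 1 else -1  [with Grass=7]  = 7
Births = Rainfall*Grass  [with Rainfall=-3, Grass=7]  = -21
Deaths = 2Predator - 2Births + 6  [with Predator=7, Births=-21]  = 62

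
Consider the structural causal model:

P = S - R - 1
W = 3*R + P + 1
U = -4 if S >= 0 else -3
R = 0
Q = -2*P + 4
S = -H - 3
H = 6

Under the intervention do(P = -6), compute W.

Under do(P=-6), the mechanism P = S - R - 1 is discarded; P is fixed at -6.
W = 3*R + P + 1  [with R=0, P=-6]  = -5

-5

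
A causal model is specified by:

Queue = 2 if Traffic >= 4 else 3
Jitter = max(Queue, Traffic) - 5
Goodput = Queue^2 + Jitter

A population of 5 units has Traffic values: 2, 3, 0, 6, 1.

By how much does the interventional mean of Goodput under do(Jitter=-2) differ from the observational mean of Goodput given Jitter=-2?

-1

Every unit gets Jitter=-2 under the intervention. Goodput values become 7, 7, 7, 2, 7; E[Goodput|do(Jitter=-2)] = 6.
Conditioning on Jitter=-2 selects the 4 unit(s) with Traffic ∈ {2, 3, 0, 1}. Their Goodput values: 7, 7, 7, 7. Mean = 7.
Difference = 6 − 7 = -1.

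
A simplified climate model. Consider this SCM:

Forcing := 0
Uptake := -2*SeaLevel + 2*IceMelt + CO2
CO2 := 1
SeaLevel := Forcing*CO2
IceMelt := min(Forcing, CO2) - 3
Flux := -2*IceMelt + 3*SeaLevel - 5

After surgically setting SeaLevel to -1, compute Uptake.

-3

Under do(SeaLevel=-1), the mechanism SeaLevel := Forcing*CO2 is discarded; SeaLevel is fixed at -1.
IceMelt = min(Forcing, CO2) - 3  [with Forcing=0, CO2=1]  = -3
Uptake = -2*SeaLevel + 2*IceMelt + CO2  [with SeaLevel=-1, IceMelt=-3, CO2=1]  = -3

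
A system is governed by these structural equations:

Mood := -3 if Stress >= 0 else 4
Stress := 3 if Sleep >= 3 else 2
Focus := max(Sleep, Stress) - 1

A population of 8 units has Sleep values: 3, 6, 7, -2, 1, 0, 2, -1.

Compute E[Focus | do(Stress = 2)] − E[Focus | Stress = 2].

1.25

The intervention sets Stress=2 in all 8 units regardless of Sleep. Recomputing Focus per unit gives 2, 5, 6, 1, 1, 1, 1, 1; average 2.25.
Conditioning on Stress=2 selects the 5 unit(s) with Sleep ∈ {-2, 1, 0, 2, -1}. Their Focus values: 1, 1, 1, 1, 1. Mean = 1.
Difference = 2.25 − 1 = 1.25.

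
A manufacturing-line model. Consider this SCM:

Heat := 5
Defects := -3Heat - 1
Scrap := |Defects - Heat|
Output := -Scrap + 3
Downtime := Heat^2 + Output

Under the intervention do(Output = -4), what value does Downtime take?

21

Intervening sets Output = -4 and removes its equation (Output := -Scrap + 3).
Downtime = Heat^2 + Output  [with Heat=5, Output=-4]  = 21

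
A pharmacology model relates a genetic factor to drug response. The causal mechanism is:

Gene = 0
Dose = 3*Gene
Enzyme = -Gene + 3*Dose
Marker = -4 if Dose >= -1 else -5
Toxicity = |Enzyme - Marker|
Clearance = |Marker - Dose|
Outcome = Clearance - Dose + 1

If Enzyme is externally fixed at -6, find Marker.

-4

The intervention breaks the incoming arrows to Enzyme: Enzyme = -Gene + 3*Dose no longer applies, and Enzyme = -6.
Marker is not downstream of the intervention, so its value is determined by the original equations.
Dose = 3*Gene  [with Gene=0]  = 0
Marker = -4 if Dose >= -1 else -5  [with Dose=0]  = -4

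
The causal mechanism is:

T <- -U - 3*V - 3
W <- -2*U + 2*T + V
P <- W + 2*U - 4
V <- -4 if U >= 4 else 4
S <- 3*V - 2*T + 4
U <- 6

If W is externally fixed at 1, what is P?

9

Intervening sets W = 1 and removes its equation (W <- -2*U + 2*T + V).
P = W + 2*U - 4  [with W=1, U=6]  = 9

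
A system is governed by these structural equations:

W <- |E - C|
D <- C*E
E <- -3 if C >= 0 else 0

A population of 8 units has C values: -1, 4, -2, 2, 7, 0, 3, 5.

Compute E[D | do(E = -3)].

-6.75

Under do(E=-3), E's equation is replaced by E=-3 for every unit. Per-unit D: 3, -12, 6, -6, -21, 0, -9, -15. Mean = -6.75.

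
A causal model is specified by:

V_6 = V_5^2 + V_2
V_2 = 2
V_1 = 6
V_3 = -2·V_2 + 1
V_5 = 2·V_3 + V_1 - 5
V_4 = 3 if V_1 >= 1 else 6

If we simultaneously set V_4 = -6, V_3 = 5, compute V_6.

The joint intervention fixes V_4 = -6, V_3 = 5, removing each variable's own equation.
V_5 = 2·V_3 + V_1 - 5  [with V_3=5, V_1=6]  = 11
V_6 = V_5^2 + V_2  [with V_5=11, V_2=2]  = 123

123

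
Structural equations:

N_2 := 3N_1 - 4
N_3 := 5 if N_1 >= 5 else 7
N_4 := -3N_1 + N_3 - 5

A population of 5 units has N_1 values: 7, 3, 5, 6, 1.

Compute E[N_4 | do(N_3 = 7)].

-11.2

Every unit gets N_3=7 under the intervention. N_4 values become -19, -7, -13, -16, -1; E[N_4|do(N_3=7)] = -11.2.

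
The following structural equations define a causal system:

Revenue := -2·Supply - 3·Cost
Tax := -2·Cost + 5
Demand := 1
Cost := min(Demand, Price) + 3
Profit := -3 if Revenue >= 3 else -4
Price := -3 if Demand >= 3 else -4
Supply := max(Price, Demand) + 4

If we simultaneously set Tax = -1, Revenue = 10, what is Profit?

Setting Tax = -1, Revenue = 10 by intervention discards those variables' equations.
Profit = -3 if Revenue >= 3 else -4  [with Revenue=10]  = -3

-3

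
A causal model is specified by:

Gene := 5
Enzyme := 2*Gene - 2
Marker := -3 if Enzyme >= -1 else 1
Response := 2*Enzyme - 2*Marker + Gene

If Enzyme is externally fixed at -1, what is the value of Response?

Under do(Enzyme=-1), the mechanism Enzyme := 2*Gene - 2 is discarded; Enzyme is fixed at -1.
Marker = -3 if Enzyme >= -1 else 1  [with Enzyme=-1]  = -3
Response = 2*Enzyme - 2*Marker + Gene  [with Enzyme=-1, Marker=-3, Gene=5]  = 9

9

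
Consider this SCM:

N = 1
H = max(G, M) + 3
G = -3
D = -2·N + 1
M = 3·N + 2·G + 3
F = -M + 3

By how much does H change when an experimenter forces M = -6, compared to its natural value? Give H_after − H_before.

-3

Under do(M=-6), the mechanism M = 3·N + 2·G + 3 is discarded; M is fixed at -6.
H = max(G, M) + 3  [with G=-3, M=-6]  = 0
Without intervention: M = 3·N + 2·G + 3  [with N=1, G=-3]  = 0; H = max(G, M) + 3  [with G=-3, M=0]  = 3.
Change = 0 − 3 = -3.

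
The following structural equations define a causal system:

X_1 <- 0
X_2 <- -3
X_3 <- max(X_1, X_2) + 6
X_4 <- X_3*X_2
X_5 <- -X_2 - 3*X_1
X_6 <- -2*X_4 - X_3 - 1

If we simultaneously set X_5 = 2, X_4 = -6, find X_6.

Setting X_5 = 2, X_4 = -6 by intervention discards those variables' equations.
X_3 = max(X_1, X_2) + 6  [with X_1=0, X_2=-3]  = 6
X_6 = -2*X_4 - X_3 - 1  [with X_4=-6, X_3=6]  = 5

5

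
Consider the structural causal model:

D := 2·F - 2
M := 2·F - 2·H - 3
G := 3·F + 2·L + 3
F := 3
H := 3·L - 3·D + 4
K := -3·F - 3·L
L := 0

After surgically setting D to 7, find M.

37

The intervention breaks the incoming arrows to D: D := 2·F - 2 no longer applies, and D = 7.
H = 3·L - 3·D + 4  [with L=0, D=7]  = -17
M = 2·F - 2·H - 3  [with F=3, H=-17]  = 37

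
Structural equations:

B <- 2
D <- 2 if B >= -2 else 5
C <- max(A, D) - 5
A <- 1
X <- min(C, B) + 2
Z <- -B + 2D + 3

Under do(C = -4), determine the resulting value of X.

-2

The intervention breaks the incoming arrows to C: C <- max(A, D) - 5 no longer applies, and C = -4.
X = min(C, B) + 2  [with C=-4, B=2]  = -2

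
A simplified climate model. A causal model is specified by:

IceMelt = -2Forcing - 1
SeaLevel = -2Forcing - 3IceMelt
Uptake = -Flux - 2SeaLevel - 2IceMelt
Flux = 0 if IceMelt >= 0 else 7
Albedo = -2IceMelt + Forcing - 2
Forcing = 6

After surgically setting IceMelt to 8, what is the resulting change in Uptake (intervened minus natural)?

Under do(IceMelt=8), the mechanism IceMelt = -2Forcing - 1 is discarded; IceMelt is fixed at 8.
SeaLevel = -2Forcing - 3IceMelt  [with Forcing=6, IceMelt=8]  = -36
Flux = 0 if IceMelt >= 0 else 7  [with IceMelt=8]  = 0
Uptake = -Flux - 2SeaLevel - 2IceMelt  [with Flux=0, SeaLevel=-36, IceMelt=8]  = 56
Without intervention: IceMelt = -2Forcing - 1  [with Forcing=6]  = -13; SeaLevel = -2Forcing - 3IceMelt  [with Forcing=6, IceMelt=-13]  = 27; Flux = 0 if IceMelt >= 0 else 7  [with IceMelt=-13]  = 7; Uptake = -Flux - 2SeaLevel - 2IceMelt  [with Flux=7, SeaLevel=27, IceMelt=-13]  = -35.
Change = 56 − (-35) = 91.

91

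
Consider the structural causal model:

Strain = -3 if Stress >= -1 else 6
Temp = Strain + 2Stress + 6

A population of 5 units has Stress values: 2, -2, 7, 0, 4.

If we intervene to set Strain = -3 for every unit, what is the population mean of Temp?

The intervention sets Strain=-3 in all 5 units regardless of Stress. Recomputing Temp per unit gives 7, -1, 17, 3, 11; average 7.4.

7.4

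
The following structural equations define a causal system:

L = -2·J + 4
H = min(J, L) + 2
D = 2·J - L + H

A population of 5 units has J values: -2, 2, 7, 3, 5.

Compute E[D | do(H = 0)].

8

Under do(H=0), H's equation is replaced by H=0 for every unit. Per-unit D: -12, 4, 24, 8, 16. Mean = 8.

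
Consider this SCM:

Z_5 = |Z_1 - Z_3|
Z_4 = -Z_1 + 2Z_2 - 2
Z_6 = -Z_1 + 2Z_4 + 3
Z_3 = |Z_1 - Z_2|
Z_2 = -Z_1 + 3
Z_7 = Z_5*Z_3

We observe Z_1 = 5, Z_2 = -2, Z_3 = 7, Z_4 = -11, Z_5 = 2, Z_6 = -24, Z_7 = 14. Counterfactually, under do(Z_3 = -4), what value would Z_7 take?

-36

The intervention breaks the incoming arrows to Z_3: Z_3 = |Z_1 - Z_2| no longer applies, and Z_3 = -4.
Z_5 = |Z_1 - Z_3|  [with Z_1=5, Z_3=-4]  = 9
Z_7 = Z_5*Z_3  [with Z_5=9, Z_3=-4]  = -36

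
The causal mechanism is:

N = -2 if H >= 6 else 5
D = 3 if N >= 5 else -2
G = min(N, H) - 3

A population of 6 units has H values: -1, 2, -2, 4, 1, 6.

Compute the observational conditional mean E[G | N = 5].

Observing N=5 restricts to units where N's equation naturally yields 5: H ∈ {-1, 2, -2, 4, 1}. In that subpopulation G = -4, -1, -5, 1, -2, mean -2.2.

-2.2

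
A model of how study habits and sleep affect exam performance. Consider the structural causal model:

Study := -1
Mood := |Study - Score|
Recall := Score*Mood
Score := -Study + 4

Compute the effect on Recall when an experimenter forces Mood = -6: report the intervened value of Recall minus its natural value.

The intervention breaks the incoming arrows to Mood: Mood := |Study - Score| no longer applies, and Mood = -6.
Score = -Study + 4  [with Study=-1]  = 5
Recall = Score*Mood  [with Score=5, Mood=-6]  = -30
Without intervention: Score = -Study + 4  [with Study=-1]  = 5; Mood = |Study - Score|  [with Study=-1, Score=5]  = 6; Recall = Score*Mood  [with Score=5, Mood=6]  = 30.
Change = -30 − 30 = -60.

-60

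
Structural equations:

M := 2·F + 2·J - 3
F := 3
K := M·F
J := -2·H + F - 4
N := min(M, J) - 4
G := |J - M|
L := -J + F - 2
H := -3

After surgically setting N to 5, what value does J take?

Under do(N=5), the mechanism N := min(M, J) - 4 is discarded; N is fixed at 5.
No directed path runs from N to J, so J keeps its natural value.
J = -2·H + F - 4  [with H=-3, F=3]  = 5

5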